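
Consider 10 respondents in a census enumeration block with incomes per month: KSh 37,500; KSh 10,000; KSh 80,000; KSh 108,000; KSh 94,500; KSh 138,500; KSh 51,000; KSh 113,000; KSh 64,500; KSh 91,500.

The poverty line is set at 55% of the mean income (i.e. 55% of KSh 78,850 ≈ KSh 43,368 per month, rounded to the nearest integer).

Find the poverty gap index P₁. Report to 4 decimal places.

0.0905

Poor units: KSh 10,000, KSh 37,500 (q = 2 of N = 10).
Normalized shortfalls: (43368−10000)/43368 = 0.7694; (43368−37500)/43368 = 0.1353.
Sum of shortfalls = 0.904722; P₁ averages over all N: 0.904722 / 10 = 0.0905.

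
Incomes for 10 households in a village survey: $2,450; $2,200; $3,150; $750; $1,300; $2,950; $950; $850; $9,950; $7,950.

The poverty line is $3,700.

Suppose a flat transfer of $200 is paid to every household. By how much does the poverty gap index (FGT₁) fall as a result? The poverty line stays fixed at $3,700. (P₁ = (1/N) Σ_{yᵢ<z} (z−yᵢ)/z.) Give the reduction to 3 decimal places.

Before: below the line — $750, $850, $950, $1,300, $2,200, $2,450, $2,950, $3,150; poverty gap index (FGT₁) = 0.40541.
After the $200 transfer: below the line — $950, $1,050, $1,150, $1,500, $2,400, $2,650, $3,150, $3,350; poverty gap index (FGT₁) = 0.36216.
Reduction = 0.40541 − 0.36216 = 0.043.

0.043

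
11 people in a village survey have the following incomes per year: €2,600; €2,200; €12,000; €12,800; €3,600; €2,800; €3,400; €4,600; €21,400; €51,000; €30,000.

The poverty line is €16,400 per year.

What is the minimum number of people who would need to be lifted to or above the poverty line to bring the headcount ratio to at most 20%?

8 of the 11 people are poor, so H = 8/11 = 0.727.
A headcount ratio of at most 20% allows at most ⌊0.20 × 11⌋ = 2 poor people.
So at least 8 − 2 = 6 must be lifted.

6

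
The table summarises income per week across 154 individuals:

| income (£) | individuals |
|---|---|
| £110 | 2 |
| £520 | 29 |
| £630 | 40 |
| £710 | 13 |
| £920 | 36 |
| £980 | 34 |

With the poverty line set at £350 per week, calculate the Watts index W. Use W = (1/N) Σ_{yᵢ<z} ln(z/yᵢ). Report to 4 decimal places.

0.0150

Below z: 2×£110 (q = 2 of N = 154).
ln(z/y) terms: ln(350/110) = 1.1575 (×2).
W = 2.314906 / 154 = 0.0150.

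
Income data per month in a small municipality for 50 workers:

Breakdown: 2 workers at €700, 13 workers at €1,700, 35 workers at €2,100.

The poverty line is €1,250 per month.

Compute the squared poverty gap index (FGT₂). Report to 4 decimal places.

Below z: 2×€700 (q = 2 of N = 50).
Relative gaps: (1250−700)/1250 = 0.4400 (×2).
Squared: 0.1936 (×2).
Sum = 0.387200; P₂ = 0.387200 / 50 = 0.0077.

0.0077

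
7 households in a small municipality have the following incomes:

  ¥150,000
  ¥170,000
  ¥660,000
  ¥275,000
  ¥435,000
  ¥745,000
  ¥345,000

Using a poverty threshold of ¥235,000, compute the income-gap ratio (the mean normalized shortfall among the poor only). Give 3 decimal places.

Poor units: ¥150,000, ¥170,000 (q = 2 of N = 7).
Shortfall ratios (z−y)/z: 0.3617, 0.2766; sum = 0.638298.
I averages over the q = 2 poor units only: 0.638298 / 2 = 0.319.

0.319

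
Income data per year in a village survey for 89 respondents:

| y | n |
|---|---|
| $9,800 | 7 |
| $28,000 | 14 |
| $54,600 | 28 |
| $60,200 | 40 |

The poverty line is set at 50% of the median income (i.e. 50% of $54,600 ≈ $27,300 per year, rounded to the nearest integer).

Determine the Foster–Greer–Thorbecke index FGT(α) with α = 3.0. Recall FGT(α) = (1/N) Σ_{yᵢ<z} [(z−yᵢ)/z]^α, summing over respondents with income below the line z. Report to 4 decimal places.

Below z: 7×$9,800 (q = 7 of N = 89).
Shortfall ratios: (27300−9800)/27300 = 0.6410 (×7).
Raised to α = 3.0: 0.26341 (×7).
Sum = 1.843844; FGT(3.0) = 1.843844 / 89 = 0.0207.

0.0207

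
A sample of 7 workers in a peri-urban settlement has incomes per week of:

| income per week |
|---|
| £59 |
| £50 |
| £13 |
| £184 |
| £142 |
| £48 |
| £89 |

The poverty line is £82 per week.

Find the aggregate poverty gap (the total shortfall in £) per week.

Below z: £13, £48, £50, £59 (q = 4 of N = 7).
Individual gaps: 82−13 = 69; 82−48 = 34; 82−50 = 32; 82−59 = 23.
Aggregate gap = £158.

£158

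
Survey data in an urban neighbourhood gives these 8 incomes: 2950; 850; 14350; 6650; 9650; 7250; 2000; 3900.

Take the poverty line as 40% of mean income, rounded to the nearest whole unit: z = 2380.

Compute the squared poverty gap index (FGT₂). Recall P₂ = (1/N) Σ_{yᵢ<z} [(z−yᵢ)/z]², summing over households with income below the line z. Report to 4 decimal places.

0.0548

Incomes under z: 850, 2000 (q = 2 of N = 8).
Relative gaps: (2380−850)/2380 = 0.6429; (2380−2000)/2380 = 0.1597.
Squared: 0.4133; 0.0255.
Sum = 0.438758; P₂ = 0.438758 / 8 = 0.0548.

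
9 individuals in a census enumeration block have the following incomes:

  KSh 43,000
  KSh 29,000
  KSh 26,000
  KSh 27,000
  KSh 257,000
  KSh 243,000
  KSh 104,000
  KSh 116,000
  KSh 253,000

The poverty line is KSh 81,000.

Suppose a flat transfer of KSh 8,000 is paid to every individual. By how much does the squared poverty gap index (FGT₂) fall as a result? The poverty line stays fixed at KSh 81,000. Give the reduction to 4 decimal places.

0.0496

Before: below the line — KSh 26,000, KSh 27,000, KSh 29,000, KSh 43,000; squared poverty gap index (FGT₂) = 0.170858.
After the KSh 8,000 transfer: below the line — KSh 34,000, KSh 35,000, KSh 37,000, KSh 51,000; squared poverty gap index (FGT₂) = 0.121272.
Reduction = 0.170858 − 0.121272 = 0.0496.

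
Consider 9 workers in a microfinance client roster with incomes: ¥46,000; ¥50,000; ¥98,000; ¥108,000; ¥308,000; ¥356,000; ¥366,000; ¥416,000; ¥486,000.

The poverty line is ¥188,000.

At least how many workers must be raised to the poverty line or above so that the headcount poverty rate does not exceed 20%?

4 of the 9 workers are poor, so H = 4/9 = 0.444.
A headcount ratio of at most 20% allows at most ⌊0.20 × 9⌋ = 1 poor workers.
So at least 4 − 1 = 3 must be lifted.

3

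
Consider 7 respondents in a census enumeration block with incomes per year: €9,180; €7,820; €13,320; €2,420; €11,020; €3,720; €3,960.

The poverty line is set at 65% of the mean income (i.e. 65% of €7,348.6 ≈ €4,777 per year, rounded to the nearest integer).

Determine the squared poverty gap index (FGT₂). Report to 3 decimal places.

Below z: €2,420, €3,720, €3,960 (q = 3 of N = 7).
Relative gaps: (4777−2420)/4777 = 0.4934; (4777−3720)/4777 = 0.2213; (4777−3960)/4777 = 0.1710.
Squared: 0.2434; 0.0490; 0.0293.
Sum = 0.321660; P₂ = 0.321660 / 7 = 0.046.

0.046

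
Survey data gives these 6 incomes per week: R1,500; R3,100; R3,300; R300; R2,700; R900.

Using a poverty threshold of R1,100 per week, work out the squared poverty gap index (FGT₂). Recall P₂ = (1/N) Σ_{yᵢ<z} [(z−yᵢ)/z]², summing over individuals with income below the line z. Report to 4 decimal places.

0.0937

Poor units: R300, R900 (q = 2 of N = 6).
Normalized shortfalls: (1100−300)/1100 = 0.7273; (1100−900)/1100 = 0.1818.
Squared: 0.5289; 0.0331.
Sum = 0.561983; P₂ = 0.561983 / 6 = 0.0937.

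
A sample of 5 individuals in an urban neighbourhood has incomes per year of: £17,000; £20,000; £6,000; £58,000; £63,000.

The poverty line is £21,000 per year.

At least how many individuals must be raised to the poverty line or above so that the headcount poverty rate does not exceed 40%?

1

3 of the 5 individuals are poor, so H = 3/5 = 0.600.
A headcount ratio of at most 40% allows at most ⌊0.40 × 5⌋ = 2 poor individuals.
So at least 3 − 2 = 1 must be lifted.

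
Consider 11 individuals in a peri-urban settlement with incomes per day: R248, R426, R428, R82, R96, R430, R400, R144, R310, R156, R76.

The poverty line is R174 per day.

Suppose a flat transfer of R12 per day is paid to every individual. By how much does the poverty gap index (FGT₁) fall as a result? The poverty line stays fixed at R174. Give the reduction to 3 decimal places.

Before: below the line — R76, R82, R96, R144, R156; poverty gap index (FGT₁) = 0.16510.
After the R12 transfer: below the line — R88, R94, R108, R156, R168; poverty gap index (FGT₁) = 0.13375.
Reduction = 0.16510 − 0.13375 = 0.031.

0.031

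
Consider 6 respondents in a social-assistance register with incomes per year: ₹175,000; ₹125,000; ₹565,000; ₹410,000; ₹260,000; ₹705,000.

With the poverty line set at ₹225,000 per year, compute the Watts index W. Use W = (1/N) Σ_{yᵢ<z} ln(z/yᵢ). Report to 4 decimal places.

0.1399

Incomes under z: ₹125,000, ₹175,000 (q = 2 of N = 6).
Log gaps: ln(225000/125000) = 0.5878; ln(225000/175000) = 0.2513.
W = 0.839101 / 6 = 0.1399.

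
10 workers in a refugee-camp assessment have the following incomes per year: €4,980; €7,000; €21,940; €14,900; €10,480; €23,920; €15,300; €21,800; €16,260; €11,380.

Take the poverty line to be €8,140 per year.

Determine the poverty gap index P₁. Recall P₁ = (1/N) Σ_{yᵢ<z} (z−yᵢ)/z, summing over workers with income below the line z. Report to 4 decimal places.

0.0528

Below the line: €4,980, €7,000 (q = 2 of N = 10).
Shortfall ratios: (8140−4980)/8140 = 0.3882; (8140−7000)/8140 = 0.1400.
Σ = 0.528256. Dividing by the full population N = 10 gives P₁ = 0.0528.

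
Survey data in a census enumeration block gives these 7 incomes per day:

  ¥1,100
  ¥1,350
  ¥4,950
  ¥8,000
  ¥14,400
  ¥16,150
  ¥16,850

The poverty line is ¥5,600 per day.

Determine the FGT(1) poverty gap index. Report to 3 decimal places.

0.240

Below the line: ¥1,100, ¥1,350, ¥4,950 (q = 3 of N = 7).
Gap ratios (z−y)/z: (5600−1100)/5600 = 0.8036; (5600−1350)/5600 = 0.7589; (5600−4950)/5600 = 0.1161.
Σ = 1.678571. Dividing by the full population N = 7 gives P₁ = 0.240.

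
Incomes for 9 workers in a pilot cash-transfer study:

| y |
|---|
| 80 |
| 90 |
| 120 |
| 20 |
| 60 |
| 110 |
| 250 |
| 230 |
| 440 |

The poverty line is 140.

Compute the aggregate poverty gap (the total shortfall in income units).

360

Below the line: 20, 60, 80, 90, 110, 120 (q = 6 of N = 9).
Individual gaps: 140−20 = 120; 140−60 = 80; 140−80 = 60; 140−90 = 50; 140−110 = 30; 140−120 = 20.
Aggregate gap = 360.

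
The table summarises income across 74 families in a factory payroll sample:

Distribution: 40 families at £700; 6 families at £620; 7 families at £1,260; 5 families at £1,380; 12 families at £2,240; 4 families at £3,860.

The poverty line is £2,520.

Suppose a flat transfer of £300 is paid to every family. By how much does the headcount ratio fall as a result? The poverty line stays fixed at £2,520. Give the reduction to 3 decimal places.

Before: below the line — 6×£620, 40×£700, 7×£1,260, 5×£1,380, 12×£2,240; headcount ratio = 0.94595.
After the £300 transfer: below the line — 6×£920, 40×£1,000, 7×£1,560, 5×£1,680; headcount ratio = 0.78378.
Reduction = 0.94595 − 0.78378 = 0.162.

0.162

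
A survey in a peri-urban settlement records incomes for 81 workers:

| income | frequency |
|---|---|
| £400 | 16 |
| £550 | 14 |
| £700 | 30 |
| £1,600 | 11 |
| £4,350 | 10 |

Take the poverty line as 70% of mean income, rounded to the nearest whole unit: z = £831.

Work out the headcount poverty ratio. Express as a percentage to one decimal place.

74.1%

60 of the 81 workers have income below £831.
H = 60/81 = 74.1%.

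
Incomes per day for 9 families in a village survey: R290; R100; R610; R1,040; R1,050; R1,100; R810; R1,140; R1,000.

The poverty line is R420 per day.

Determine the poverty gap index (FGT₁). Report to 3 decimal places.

Below z: R100, R290 (q = 2 of N = 9).
Gap ratios (z−y)/z: (420−100)/420 = 0.7619; (420−290)/420 = 0.3095.
Σ = 1.071429. Dividing by the full population N = 9 gives P₁ = 0.119.

0.119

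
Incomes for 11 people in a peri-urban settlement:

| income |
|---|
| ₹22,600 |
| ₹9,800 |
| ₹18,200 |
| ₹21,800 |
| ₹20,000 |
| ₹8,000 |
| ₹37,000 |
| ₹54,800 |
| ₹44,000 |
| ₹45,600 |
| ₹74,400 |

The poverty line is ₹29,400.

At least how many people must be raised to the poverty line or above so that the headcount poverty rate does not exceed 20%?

6 of the 11 people are poor, so H = 6/11 = 0.545.
A headcount ratio of at most 20% allows at most ⌊0.20 × 11⌋ = 2 poor people.
So at least 6 − 2 = 4 must be lifted.

4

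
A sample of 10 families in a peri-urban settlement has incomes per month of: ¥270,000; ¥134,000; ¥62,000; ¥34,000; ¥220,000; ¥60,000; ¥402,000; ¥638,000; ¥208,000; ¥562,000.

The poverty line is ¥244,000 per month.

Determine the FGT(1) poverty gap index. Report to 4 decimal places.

Below the line: ¥34,000, ¥60,000, ¥62,000, ¥134,000, ¥208,000, ¥220,000 (q = 6 of N = 10).
Relative gaps: (244000−34000)/244000 = 0.8607; (244000−60000)/244000 = 0.7541; (244000−62000)/244000 = 0.7459; (244000−134000)/244000 = 0.4508; (244000−208000)/244000 = 0.1475; (244000−220000)/244000 = 0.0984.
Sum of shortfalls = 3.057377; P₁ averages over all N: 3.057377 / 10 = 0.3057.

0.3057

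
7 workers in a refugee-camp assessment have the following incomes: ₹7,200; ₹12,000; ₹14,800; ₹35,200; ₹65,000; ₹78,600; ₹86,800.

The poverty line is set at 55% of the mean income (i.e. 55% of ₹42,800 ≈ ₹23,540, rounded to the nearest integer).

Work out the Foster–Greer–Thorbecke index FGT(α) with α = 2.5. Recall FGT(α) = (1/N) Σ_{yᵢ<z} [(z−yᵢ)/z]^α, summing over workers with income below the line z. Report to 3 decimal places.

0.093

Below z: ₹7,200, ₹12,000, ₹14,800 (q = 3 of N = 7).
Gap ratios (z−y)/z: (23540−7200)/23540 = 0.6941; (23540−12000)/23540 = 0.4902; (23540−14800)/23540 = 0.3713.
Raised to α = 2.5: 0.40143; 0.16827; 0.08400.
Sum = 0.653697; FGT(2.5) = 0.653697 / 7 = 0.093.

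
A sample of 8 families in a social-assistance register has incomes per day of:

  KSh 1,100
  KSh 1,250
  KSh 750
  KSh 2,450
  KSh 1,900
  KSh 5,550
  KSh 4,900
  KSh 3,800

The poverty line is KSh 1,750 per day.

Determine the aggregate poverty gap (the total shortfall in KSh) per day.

KSh 2,150

Poor units: KSh 750, KSh 1,100, KSh 1,250 (q = 3 of N = 8).
Individual gaps: 1750−750 = 1000; 1750−1100 = 650; 1750−1250 = 500.
Aggregate gap = KSh 2,150.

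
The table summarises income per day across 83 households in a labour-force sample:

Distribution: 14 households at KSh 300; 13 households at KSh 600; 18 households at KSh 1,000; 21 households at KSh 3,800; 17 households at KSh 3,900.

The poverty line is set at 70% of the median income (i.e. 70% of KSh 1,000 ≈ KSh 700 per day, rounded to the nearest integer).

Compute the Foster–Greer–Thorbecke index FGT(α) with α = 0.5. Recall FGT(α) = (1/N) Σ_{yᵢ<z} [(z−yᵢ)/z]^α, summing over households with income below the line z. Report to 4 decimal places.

Incomes under z: 14×KSh 300, 13×KSh 600 (q = 27 of N = 83).
Relative gaps: (700−300)/700 = 0.5714 (×14); (700−600)/700 = 0.1429 (×13).
Raised to α = 0.5: 0.75593 (×14); 0.37796 (×13).
Sum = 15.496543; FGT(0.5) = 15.496543 / 83 = 0.1867.

0.1867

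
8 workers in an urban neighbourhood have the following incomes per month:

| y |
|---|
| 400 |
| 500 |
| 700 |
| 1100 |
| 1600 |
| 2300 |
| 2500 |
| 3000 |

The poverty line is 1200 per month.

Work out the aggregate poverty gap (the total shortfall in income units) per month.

Poor units: 400, 500, 700, 1100 (q = 4 of N = 8).
Individual gaps: 1200−400 = 800; 1200−500 = 700; 1200−700 = 500; 1200−1100 = 100.
Aggregate gap = 2100.

2100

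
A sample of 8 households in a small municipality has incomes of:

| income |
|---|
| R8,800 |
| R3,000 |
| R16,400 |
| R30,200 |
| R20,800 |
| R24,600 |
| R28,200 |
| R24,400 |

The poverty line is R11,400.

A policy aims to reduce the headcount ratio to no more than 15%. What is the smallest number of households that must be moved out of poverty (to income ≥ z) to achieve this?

1

2 of the 8 households are poor, so H = 2/8 = 0.250.
A headcount ratio of at most 15% allows at most ⌊0.15 × 8⌋ = 1 poor households.
So at least 2 − 1 = 1 must be lifted.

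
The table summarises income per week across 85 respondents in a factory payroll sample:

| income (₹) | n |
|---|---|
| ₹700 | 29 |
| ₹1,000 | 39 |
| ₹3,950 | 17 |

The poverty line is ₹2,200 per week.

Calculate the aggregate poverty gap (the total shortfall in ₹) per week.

Below the line: 29×₹700, 39×₹1,000 (q = 68 of N = 85).
Individual gaps: 29×(2200−700) = 43500; 39×(2200−1000) = 46800.
Aggregate gap = ₹90,300.

₹90,300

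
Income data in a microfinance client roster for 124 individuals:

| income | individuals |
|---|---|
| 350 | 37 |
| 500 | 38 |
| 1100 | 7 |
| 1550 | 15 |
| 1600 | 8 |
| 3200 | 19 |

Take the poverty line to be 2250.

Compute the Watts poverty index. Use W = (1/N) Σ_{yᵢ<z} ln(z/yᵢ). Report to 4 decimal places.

Below the line: 37×350, 38×500, 7×1100, 15×1550, 8×1600 (q = 105 of N = 124).
Log shortfalls: ln(2250/350) = 1.8608 (×37); ln(2250/500) = 1.5041 (×38); ln(2250/1100) = 0.7156 (×7); ln(2250/1550) = 0.3727 (×15); ln(2250/1600) = 0.3409 (×8).
W = 139.329660 / 124 = 1.1236.

1.1236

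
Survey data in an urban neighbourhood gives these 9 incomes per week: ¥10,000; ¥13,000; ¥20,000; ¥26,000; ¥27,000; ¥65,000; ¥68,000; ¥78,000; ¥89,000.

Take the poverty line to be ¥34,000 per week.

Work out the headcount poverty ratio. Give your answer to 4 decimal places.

0.5556

5 of the 9 workers have income below ¥34,000.
H = 5/9 = 0.5556.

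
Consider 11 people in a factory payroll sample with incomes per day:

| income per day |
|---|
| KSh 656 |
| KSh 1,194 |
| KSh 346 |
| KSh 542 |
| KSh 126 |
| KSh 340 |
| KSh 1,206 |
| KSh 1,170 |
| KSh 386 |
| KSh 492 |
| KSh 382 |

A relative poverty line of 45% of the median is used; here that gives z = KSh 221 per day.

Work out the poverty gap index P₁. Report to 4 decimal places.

0.0391

Below z: KSh 126 (q = 1 of N = 11).
Relative gaps: (221−126)/221 = 0.4299.
Σ = 0.429864. Dividing by the full population N = 11 gives P₁ = 0.0391.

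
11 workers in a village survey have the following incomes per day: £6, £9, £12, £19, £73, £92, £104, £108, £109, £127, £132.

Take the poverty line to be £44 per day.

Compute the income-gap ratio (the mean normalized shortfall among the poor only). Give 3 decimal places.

Incomes under z: £6, £9, £12, £19 (q = 4 of N = 11).
Relative gaps: 0.8636, 0.7955, 0.7273, 0.5682; sum = 2.954545.
The income-gap ratio divides by q (the poor only): 2.954545 / 4 = 0.739.

0.739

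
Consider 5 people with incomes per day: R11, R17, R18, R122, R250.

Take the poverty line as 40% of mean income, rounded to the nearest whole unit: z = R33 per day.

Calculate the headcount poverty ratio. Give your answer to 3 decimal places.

0.600

3 of the 5 people have income below R33.
H = 3/5 = 0.600.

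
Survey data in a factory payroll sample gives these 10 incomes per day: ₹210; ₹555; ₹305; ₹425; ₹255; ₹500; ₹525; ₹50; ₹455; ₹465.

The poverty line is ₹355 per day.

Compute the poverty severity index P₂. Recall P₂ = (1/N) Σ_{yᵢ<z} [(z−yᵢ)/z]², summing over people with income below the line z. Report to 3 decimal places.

0.100

Incomes under z: ₹50, ₹210, ₹255, ₹305 (q = 4 of N = 10).
Gap ratios (z−y)/z: (355−50)/355 = 0.8592; (355−210)/355 = 0.4085; (355−255)/355 = 0.2817; (355−305)/355 = 0.1408.
Squared: 0.7381; 0.1668; 0.0793; 0.0198.
Sum = 1.004166; P₂ = 1.004166 / 10 = 0.100.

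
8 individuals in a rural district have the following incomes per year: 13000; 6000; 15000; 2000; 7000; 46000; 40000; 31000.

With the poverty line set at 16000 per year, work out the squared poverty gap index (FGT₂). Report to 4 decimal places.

Below the line: 2000, 6000, 7000, 13000, 15000 (q = 5 of N = 8).
Relative gaps: (16000−2000)/16000 = 0.8750; (16000−6000)/16000 = 0.6250; (16000−7000)/16000 = 0.5625; (16000−13000)/16000 = 0.1875; (16000−15000)/16000 = 0.0625.
Squared: 0.7656; 0.3906; 0.3164; 0.0352; 0.0039.
Sum = 1.511719; P₂ = 1.511719 / 8 = 0.1890.

0.1890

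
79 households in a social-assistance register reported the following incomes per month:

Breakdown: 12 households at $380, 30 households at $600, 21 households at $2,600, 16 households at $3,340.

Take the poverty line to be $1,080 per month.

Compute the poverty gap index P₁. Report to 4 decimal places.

0.2672

Below z: 12×$380, 30×$600 (q = 42 of N = 79).
Shortfall ratios: (1080−380)/1080 = 0.6481 (×12); (1080−600)/1080 = 0.4444 (×30).
Sum of shortfalls = 21.111111; P₁ averages over all N: 21.111111 / 79 = 0.2672.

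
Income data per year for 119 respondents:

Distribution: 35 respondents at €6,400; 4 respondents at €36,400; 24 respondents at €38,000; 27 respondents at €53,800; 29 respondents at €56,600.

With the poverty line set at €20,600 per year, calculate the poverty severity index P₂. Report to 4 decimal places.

Below z: 35×€6,400 (q = 35 of N = 119).
Relative gaps: (20600−6400)/20600 = 0.6893 (×35).
Squared: 0.4752 (×35).
Sum = 16.630691; P₂ = 16.630691 / 119 = 0.1398.

0.1398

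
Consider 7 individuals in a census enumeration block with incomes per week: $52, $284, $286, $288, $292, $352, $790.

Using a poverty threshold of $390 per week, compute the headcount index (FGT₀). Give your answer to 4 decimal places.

0.8571

6 of the 7 individuals have income below $390.
H = 6/7 = 0.8571.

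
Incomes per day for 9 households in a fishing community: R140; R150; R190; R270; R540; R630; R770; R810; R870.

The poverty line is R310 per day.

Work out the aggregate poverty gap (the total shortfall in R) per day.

R490

Below z: R140, R150, R190, R270 (q = 4 of N = 9).
Individual gaps: 310−140 = 170; 310−150 = 160; 310−190 = 120; 310−270 = 40.
Aggregate gap = R490.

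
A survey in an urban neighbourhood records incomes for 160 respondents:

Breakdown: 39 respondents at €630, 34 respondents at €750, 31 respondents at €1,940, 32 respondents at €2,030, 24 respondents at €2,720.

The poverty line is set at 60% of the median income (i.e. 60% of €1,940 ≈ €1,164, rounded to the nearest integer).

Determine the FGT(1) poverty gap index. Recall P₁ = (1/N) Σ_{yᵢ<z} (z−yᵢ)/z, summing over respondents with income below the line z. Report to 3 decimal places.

Below z: 39×€630, 34×€750 (q = 73 of N = 160).
Relative gaps: (1164−630)/1164 = 0.4588 (×39); (1164−750)/1164 = 0.3557 (×34).
Sum of shortfalls = 29.984536; P₁ averages over all N: 29.984536 / 160 = 0.187.

0.187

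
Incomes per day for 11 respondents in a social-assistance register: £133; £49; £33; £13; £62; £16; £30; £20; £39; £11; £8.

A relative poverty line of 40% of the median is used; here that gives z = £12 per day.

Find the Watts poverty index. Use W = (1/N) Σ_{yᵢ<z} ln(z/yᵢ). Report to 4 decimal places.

0.0448

Incomes under z: £8, £11 (q = 2 of N = 11).
Log gaps: ln(12/8) = 0.4055; ln(12/11) = 0.0870.
W = 0.492476 / 11 = 0.0448.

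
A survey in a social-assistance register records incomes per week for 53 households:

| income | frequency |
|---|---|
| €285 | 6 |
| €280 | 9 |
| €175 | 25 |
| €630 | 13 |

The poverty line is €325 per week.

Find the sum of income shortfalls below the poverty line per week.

Poor units: 25×€175, 9×€280, 6×€285 (q = 40 of N = 53).
Individual gaps: 25×(325−175) = 3750; 9×(325−280) = 405; 6×(325−285) = 240.
Aggregate gap = €4,395.

€4,395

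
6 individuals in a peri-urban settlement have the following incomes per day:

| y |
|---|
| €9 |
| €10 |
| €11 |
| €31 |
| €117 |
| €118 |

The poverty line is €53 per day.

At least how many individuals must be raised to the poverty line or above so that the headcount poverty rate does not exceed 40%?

4 of the 6 individuals are poor, so H = 4/6 = 0.667.
A headcount ratio of at most 40% allows at most ⌊0.40 × 6⌋ = 2 poor individuals.
So at least 4 − 2 = 2 must be lifted.

2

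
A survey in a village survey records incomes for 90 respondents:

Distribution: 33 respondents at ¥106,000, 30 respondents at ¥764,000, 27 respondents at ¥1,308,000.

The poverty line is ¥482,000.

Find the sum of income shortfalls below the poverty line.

Below the line: 33×¥106,000 (q = 33 of N = 90).
Individual gaps: 33×(482000−106000) = 12408000.
Aggregate gap = ¥12,408,000.

¥12,408,000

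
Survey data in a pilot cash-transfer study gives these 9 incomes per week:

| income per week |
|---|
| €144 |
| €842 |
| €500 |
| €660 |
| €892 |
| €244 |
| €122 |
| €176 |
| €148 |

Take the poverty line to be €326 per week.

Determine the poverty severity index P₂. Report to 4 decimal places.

0.1418

Poor units: €122, €144, €148, €176, €244 (q = 5 of N = 9).
Gap ratios (z−y)/z: (326−122)/326 = 0.6258; (326−144)/326 = 0.5583; (326−148)/326 = 0.5460; (326−176)/326 = 0.4601; (326−244)/326 = 0.2515.
Squared: 0.3916; 0.3117; 0.2981; 0.2117; 0.0633.
Sum = 1.276375; P₂ = 1.276375 / 9 = 0.1418.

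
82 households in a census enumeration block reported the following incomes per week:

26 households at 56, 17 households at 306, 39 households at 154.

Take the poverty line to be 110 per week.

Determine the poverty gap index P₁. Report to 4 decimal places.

Below the line: 26×56 (q = 26 of N = 82).
Gap ratios (z−y)/z: (110−56)/110 = 0.4909 (×26).
Sum of shortfalls = 12.763636; P₁ averages over all N: 12.763636 / 82 = 0.1557.

0.1557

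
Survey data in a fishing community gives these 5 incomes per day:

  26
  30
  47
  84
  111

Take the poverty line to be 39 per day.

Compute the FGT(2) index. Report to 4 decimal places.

Below the line: 26, 30 (q = 2 of N = 5).
Normalized shortfalls: (39−26)/39 = 0.3333; (39−30)/39 = 0.2308.
Squared: 0.1111; 0.0533.
Sum = 0.164366; P₂ = 0.164366 / 5 = 0.0329.

0.0329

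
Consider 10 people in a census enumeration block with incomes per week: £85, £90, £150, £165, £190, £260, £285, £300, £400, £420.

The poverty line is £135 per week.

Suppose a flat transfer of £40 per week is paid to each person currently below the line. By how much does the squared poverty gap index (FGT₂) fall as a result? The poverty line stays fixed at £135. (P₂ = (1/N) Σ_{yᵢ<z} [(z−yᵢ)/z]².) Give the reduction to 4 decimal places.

0.0241

Before: below the line — £85, £90; squared poverty gap index (FGT₂) = 0.024829.
After the £40 transfer: below the line — £125, £130; squared poverty gap index (FGT₂) = 0.000686.
Reduction = 0.024829 − 0.000686 = 0.0241.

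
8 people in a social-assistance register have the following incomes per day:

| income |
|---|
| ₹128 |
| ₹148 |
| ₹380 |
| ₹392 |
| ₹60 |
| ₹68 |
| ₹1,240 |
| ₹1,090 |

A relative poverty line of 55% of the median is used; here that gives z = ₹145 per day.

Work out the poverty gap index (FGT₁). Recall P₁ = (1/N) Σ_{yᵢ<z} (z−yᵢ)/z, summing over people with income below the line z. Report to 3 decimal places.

0.154

Below z: ₹60, ₹68, ₹128 (q = 3 of N = 8).
Shortfall ratios: (145−60)/145 = 0.5862; (145−68)/145 = 0.5310; (145−128)/145 = 0.1172.
Sum of shortfalls = 1.234483; P₁ averages over all N: 1.234483 / 8 = 0.154.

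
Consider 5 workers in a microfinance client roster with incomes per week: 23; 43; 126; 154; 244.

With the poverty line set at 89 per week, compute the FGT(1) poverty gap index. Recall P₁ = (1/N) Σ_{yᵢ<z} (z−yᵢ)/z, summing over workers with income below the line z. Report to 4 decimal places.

Poor units: 23, 43 (q = 2 of N = 5).
Normalized shortfalls: (89−23)/89 = 0.7416; (89−43)/89 = 0.5169.
Sum of shortfalls = 1.258427; P₁ averages over all N: 1.258427 / 5 = 0.2517.

0.2517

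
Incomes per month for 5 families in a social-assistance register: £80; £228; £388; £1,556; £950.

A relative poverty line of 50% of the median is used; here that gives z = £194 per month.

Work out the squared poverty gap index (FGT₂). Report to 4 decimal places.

Incomes under z: £80 (q = 1 of N = 5).
Gap ratios (z−y)/z: (194−80)/194 = 0.5876.
Squared: 0.3453.
Sum = 0.345308; P₂ = 0.345308 / 5 = 0.0691.

0.0691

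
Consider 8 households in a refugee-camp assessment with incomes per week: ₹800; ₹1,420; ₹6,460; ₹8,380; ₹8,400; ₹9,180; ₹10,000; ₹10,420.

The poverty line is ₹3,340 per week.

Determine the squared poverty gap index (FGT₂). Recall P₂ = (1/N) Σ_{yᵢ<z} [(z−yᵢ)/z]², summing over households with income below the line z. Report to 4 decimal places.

0.1136

Below z: ₹800, ₹1,420 (q = 2 of N = 8).
Gap ratios (z−y)/z: (3340−800)/3340 = 0.7605; (3340−1420)/3340 = 0.5749.
Squared: 0.5783; 0.3305.
Sum = 0.908781; P₂ = 0.908781 / 8 = 0.1136.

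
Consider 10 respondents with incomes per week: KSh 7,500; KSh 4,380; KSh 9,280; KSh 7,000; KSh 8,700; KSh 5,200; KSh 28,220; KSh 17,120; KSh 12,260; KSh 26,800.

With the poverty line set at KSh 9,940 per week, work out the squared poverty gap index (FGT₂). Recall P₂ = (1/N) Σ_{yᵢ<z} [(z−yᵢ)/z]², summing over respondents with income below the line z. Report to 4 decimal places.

Below the line: KSh 4,380, KSh 5,200, KSh 7,000, KSh 7,500, KSh 8,700, KSh 9,280 (q = 6 of N = 10).
Gap ratios (z−y)/z: (9940−4380)/9940 = 0.5594; (9940−5200)/9940 = 0.4769; (9940−7000)/9940 = 0.2958; (9940−7500)/9940 = 0.2455; (9940−8700)/9940 = 0.1247; (9940−9280)/9940 = 0.0664.
Squared: 0.3129; 0.2274; 0.0875; 0.0603; 0.0156; 0.0044.
Sum = 0.707986; P₂ = 0.707986 / 10 = 0.0708.

0.0708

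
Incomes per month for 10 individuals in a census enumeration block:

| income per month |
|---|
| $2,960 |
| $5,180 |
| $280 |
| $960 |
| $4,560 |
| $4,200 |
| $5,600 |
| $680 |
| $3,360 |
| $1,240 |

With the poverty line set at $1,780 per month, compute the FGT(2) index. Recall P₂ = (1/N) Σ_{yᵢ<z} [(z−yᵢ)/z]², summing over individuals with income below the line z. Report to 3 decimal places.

0.140

Incomes under z: $280, $680, $960, $1,240 (q = 4 of N = 10).
Shortfall ratios: (1780−280)/1780 = 0.8427; (1780−680)/1780 = 0.6180; (1780−960)/1780 = 0.4607; (1780−1240)/1780 = 0.3034.
Squared: 0.7101; 0.3819; 0.2122; 0.0920.
Sum = 1.396288; P₂ = 1.396288 / 10 = 0.140.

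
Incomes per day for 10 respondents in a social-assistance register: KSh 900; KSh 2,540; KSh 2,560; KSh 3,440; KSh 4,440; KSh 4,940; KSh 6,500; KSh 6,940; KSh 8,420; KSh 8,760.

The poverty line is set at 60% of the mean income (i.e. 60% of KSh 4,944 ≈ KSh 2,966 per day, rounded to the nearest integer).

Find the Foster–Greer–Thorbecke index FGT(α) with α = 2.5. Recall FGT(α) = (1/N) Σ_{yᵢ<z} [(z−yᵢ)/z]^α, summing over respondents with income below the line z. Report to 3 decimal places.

Below z: KSh 900, KSh 2,540, KSh 2,560 (q = 3 of N = 10).
Shortfall ratios: (2966−900)/2966 = 0.6966; (2966−2540)/2966 = 0.1436; (2966−2560)/2966 = 0.1369.
Raised to α = 2.5: 0.40495; 0.00782; 0.00693.
Sum = 0.419697; FGT(2.5) = 0.419697 / 10 = 0.042.

0.042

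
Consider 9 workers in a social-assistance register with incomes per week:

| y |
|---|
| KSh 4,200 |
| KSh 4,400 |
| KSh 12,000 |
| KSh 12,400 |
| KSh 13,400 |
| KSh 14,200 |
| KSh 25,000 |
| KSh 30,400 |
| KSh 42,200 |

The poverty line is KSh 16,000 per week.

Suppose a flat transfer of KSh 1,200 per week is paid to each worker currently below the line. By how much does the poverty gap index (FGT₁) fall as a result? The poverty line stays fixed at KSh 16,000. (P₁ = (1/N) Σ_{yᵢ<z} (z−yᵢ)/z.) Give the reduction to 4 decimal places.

0.0500

Before: below the line — KSh 4,200, KSh 4,400, KSh 12,000, KSh 12,400, KSh 13,400, KSh 14,200; poverty gap index (FGT₁) = 0.245833.
After the KSh 1,200 transfer: below the line — KSh 5,400, KSh 5,600, KSh 13,200, KSh 13,600, KSh 14,600, KSh 15,400; poverty gap index (FGT₁) = 0.195833.
Reduction = 0.245833 − 0.195833 = 0.0500.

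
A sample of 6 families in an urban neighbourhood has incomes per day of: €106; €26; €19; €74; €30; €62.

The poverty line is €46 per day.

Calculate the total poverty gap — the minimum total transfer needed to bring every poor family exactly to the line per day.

Poor units: €19, €26, €30 (q = 3 of N = 6).
Individual gaps: 46−19 = 27; 46−26 = 20; 46−30 = 16.
Aggregate gap = €63.

€63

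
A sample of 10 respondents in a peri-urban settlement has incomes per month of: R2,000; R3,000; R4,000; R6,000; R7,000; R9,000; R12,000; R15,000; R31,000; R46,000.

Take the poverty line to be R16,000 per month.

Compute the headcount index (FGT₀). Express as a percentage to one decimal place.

8 of the 10 respondents have income below R16,000.
H = 8/10 = 80.0%.

80.0%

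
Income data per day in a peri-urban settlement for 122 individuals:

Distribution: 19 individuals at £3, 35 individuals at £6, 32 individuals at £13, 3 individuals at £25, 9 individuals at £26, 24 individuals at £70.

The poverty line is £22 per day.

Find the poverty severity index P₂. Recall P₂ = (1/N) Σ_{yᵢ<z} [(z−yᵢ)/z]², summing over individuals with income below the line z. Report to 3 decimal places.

0.312

Poor units: 19×£3, 35×£6, 32×£13 (q = 86 of N = 122).
Relative gaps: (22−3)/22 = 0.8636 (×19); (22−6)/22 = 0.7273 (×35); (22−13)/22 = 0.4091 (×32).
Squared: 0.7459 (×19); 0.5289 (×35); 0.1674 (×32).
Sum = 38.039256; P₂ = 38.039256 / 122 = 0.312.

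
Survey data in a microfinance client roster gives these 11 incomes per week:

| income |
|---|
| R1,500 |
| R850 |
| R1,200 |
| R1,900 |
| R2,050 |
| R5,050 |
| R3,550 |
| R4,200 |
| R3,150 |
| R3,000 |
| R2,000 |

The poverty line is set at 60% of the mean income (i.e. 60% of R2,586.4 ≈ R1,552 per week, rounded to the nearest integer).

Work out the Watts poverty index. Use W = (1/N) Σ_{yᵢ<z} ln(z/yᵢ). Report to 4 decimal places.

0.0812

Poor units: R850, R1,200, R1,500 (q = 3 of N = 11).
Log shortfalls: ln(1552/850) = 0.6021; ln(1552/1200) = 0.2572; ln(1552/1500) = 0.0341.
W = 0.893366 / 11 = 0.0812.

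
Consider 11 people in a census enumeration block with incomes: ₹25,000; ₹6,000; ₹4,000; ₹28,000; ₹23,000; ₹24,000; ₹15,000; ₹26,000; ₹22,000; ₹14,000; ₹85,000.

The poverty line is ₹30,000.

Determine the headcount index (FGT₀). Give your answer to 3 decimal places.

0.909

10 of the 11 people have income below ₹30,000.
H = 10/11 = 0.909.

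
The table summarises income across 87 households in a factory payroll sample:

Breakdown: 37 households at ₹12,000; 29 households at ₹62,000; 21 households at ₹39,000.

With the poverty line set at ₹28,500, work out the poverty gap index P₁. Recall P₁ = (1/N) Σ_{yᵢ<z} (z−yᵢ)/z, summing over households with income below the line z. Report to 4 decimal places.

Incomes under z: 37×₹12,000 (q = 37 of N = 87).
Gap ratios (z−y)/z: (28500−12000)/28500 = 0.5789 (×37).
Σ = 21.421053. Dividing by the full population N = 87 gives P₁ = 0.2462.

0.2462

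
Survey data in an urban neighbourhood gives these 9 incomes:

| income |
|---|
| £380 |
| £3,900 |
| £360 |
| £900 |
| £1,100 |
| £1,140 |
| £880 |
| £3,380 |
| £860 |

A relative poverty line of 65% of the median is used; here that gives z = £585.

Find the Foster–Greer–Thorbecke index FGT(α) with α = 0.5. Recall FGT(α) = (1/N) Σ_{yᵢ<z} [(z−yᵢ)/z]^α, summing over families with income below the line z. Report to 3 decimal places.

0.135

Incomes under z: £360, £380 (q = 2 of N = 9).
Shortfall ratios: (585−360)/585 = 0.3846; (585−380)/585 = 0.3504.
Raised to α = 0.5: 0.62017; 0.59197.
Sum = 1.212143; FGT(0.5) = 1.212143 / 9 = 0.135.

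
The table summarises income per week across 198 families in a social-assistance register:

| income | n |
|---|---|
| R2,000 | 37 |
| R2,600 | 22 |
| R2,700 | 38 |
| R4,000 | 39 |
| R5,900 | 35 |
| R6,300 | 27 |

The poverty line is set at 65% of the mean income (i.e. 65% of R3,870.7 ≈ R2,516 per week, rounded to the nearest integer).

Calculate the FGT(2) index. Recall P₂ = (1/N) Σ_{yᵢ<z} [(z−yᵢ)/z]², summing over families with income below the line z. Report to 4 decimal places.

Below the line: 37×R2,000 (q = 37 of N = 198).
Relative gaps: (2516−2000)/2516 = 0.2051 (×37).
Squared: 0.0421 (×37).
Sum = 1.556252; P₂ = 1.556252 / 198 = 0.0079.

0.0079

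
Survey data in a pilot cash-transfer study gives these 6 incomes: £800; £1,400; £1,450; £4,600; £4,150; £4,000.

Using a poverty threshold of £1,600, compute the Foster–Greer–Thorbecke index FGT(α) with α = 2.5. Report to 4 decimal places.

Incomes under z: £800, £1,400, £1,450 (q = 3 of N = 6).
Normalized shortfalls: (1600−800)/1600 = 0.5000; (1600−1400)/1600 = 0.1250; (1600−1450)/1600 = 0.0938.
Raised to α = 2.5: 0.17678; 0.00552; 0.00269.
Sum = 0.184992; FGT(2.5) = 0.184992 / 6 = 0.0308.

0.0308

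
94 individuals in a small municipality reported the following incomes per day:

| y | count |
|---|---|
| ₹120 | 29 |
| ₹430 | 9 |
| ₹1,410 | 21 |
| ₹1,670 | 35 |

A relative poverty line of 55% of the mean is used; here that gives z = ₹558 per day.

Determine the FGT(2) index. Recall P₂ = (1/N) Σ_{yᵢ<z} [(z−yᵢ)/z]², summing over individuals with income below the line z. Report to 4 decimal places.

0.1951

Below z: 29×₹120, 9×₹430 (q = 38 of N = 94).
Relative gaps: (558−120)/558 = 0.7849 (×29); (558−430)/558 = 0.2294 (×9).
Squared: 0.6161 (×29); 0.0526 (×9).
Sum = 18.341658; P₂ = 18.341658 / 94 = 0.1951.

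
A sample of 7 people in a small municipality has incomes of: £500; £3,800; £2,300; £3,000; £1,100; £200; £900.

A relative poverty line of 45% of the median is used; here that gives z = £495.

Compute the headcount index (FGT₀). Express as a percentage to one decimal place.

1 of the 7 people have income below £495.
H = 1/7 = 14.3%.

14.3%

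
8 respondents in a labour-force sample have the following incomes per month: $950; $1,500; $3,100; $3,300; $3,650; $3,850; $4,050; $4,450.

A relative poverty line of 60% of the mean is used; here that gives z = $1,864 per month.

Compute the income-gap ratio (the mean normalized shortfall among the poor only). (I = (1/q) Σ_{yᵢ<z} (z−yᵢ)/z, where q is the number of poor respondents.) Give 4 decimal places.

0.3428

Incomes under z: $950, $1,500 (q = 2 of N = 8).
Relative gaps: 0.4903, 0.1953; sum = 0.685622.
I averages over the q = 2 poor units only: 0.685622 / 2 = 0.3428.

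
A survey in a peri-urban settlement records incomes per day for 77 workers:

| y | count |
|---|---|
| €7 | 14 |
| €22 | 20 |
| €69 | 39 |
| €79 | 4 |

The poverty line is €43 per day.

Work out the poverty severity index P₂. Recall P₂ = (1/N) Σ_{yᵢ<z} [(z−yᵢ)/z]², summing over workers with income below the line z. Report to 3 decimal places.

Below z: 14×€7, 20×€22 (q = 34 of N = 77).
Shortfall ratios: (43−7)/43 = 0.8372 (×14); (43−22)/43 = 0.4884 (×20).
Squared: 0.7009 (×14); 0.2385 (×20).
Sum = 14.583018; P₂ = 14.583018 / 77 = 0.189.

0.189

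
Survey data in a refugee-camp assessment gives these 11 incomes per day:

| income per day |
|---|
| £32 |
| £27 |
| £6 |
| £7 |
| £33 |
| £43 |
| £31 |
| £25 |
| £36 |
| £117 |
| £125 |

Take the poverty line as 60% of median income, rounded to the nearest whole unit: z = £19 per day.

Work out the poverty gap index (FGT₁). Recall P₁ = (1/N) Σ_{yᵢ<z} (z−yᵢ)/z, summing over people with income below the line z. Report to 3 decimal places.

0.120

Poor units: £6, £7 (q = 2 of N = 11).
Normalized shortfalls: (19−6)/19 = 0.6842; (19−7)/19 = 0.6316.
Σ = 1.315789. Dividing by the full population N = 11 gives P₁ = 0.120.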